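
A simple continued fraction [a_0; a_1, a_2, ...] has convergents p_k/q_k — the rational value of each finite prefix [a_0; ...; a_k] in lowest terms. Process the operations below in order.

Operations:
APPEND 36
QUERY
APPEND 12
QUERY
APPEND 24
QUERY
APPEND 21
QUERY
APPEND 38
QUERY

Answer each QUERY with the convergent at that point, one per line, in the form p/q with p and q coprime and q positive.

36/1
433/12
10428/289
219421/6081
8348426/231367

APPEND 36: p_0 = 36·1 + 0 = 36, q_0 = 36·0 + 1 = 1 → 36/1
APPEND 12: p_1 = 12·36 + 1 = 433, q_1 = 12·1 + 0 = 12 → 433/12
APPEND 24: p_2 = 24·433 + 36 = 10428, q_2 = 24·12 + 1 = 289 → 10428/289
APPEND 21: p_3 = 21·10428 + 433 = 219421, q_3 = 21·289 + 12 = 6081 → 219421/6081
APPEND 38: p_4 = 38·219421 + 10428 = 8348426, q_4 = 38·6081 + 289 = 231367 → 8348426/231367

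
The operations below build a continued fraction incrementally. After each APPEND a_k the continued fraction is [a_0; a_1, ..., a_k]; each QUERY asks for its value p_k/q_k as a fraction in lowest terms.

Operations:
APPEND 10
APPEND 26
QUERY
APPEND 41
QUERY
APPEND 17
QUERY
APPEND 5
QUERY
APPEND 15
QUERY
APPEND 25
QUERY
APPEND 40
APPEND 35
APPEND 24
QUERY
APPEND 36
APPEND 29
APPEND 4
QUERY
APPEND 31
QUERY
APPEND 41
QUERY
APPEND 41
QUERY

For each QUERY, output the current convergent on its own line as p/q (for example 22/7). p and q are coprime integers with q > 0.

APPEND 10: p_0 = 10·1 + 0 = 10, q_0 = 10·0 + 1 = 1 → 10/1
APPEND 26: p_1 = 26·10 + 1 = 261, q_1 = 26·1 + 0 = 26 → 261/26
APPEND 41: p_2 = 41·261 + 10 = 10711, q_2 = 41·26 + 1 = 1067 → 10711/1067
APPEND 17: p_3 = 17·10711 + 261 = 182348, q_3 = 17·1067 + 26 = 18165 → 182348/18165
APPEND 5: p_4 = 5·182348 + 10711 = 922451, q_4 = 5·18165 + 1067 = 91892 → 922451/91892
APPEND 15: p_5 = 15·922451 + 182348 = 14019113, q_5 = 15·91892 + 18165 = 1396545 → 14019113/1396545
APPEND 25: p_6 = 25·14019113 + 922451 = 351400276, q_6 = 25·1396545 + 91892 = 35005517 → 351400276/35005517
APPEND 40: p_7 = 40·351400276 + 14019113 = 14070030153, q_7 = 40·35005517 + 1396545 = 1401617225 → 14070030153/1401617225
APPEND 35: p_8 = 35·14070030153 + 351400276 = 492802455631, q_8 = 35·1401617225 + 35005517 = 49091608392 → 492802455631/49091608392
APPEND 24: p_9 = 24·492802455631 + 14070030153 = 11841328965297, q_9 = 24·49091608392 + 1401617225 = 1179600218633 → 11841328965297/1179600218633
APPEND 36: p_10 = 36·11841328965297 + 492802455631 = 426780645206323, q_10 = 36·1179600218633 + 49091608392 = 42514699479180 → 426780645206323/42514699479180
APPEND 29: p_11 = 29·426780645206323 + 11841328965297 = 12388480039948664, q_11 = 29·42514699479180 + 1179600218633 = 1234105885114853 → 12388480039948664/1234105885114853
APPEND 4: p_12 = 4·12388480039948664 + 426780645206323 = 49980700805000979, q_12 = 4·1234105885114853 + 42514699479180 = 4978938239938592 → 49980700805000979/4978938239938592
APPEND 31: p_13 = 31·49980700805000979 + 12388480039948664 = 1561790204994979013, q_13 = 31·4978938239938592 + 1234105885114853 = 155581191323211205 → 1561790204994979013/155581191323211205
APPEND 41: p_14 = 41·1561790204994979013 + 49980700805000979 = 64083379105599140512, q_14 = 41·155581191323211205 + 4978938239938592 = 6383807782491597997 → 64083379105599140512/6383807782491597997
APPEND 41: p_15 = 41·64083379105599140512 + 1561790204994979013 = 2628980333534559740005, q_15 = 41·6383807782491597997 + 155581191323211205 = 261891700273478729082 → 2628980333534559740005/261891700273478729082

261/26
10711/1067
182348/18165
922451/91892
14019113/1396545
351400276/35005517
11841328965297/1179600218633
49980700805000979/4978938239938592
1561790204994979013/155581191323211205
64083379105599140512/6383807782491597997
2628980333534559740005/261891700273478729082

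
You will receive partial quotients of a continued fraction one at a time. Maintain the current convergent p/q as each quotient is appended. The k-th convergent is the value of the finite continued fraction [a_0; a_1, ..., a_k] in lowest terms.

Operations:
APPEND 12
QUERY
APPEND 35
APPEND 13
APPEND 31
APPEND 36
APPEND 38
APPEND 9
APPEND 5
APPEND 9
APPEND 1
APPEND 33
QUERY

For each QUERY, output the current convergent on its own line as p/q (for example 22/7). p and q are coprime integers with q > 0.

12/1
3724266181429/309619937448

APPEND 12: p_0 = 12·1 + 0 = 12, q_0 = 12·0 + 1 = 1 → 12/1
APPEND 35: p_1 = 35·12 + 1 = 421, q_1 = 35·1 + 0 = 35 → 421/35
APPEND 13: p_2 = 13·421 + 12 = 5485, q_2 = 13·35 + 1 = 456 → 5485/456
APPEND 31: p_3 = 31·5485 + 421 = 170456, q_3 = 31·456 + 35 = 14171 → 170456/14171
APPEND 36: p_4 = 36·170456 + 5485 = 6141901, q_4 = 36·14171 + 456 = 510612 → 6141901/510612
APPEND 38: p_5 = 38·6141901 + 170456 = 233562694, q_5 = 38·510612 + 14171 = 19417427 → 233562694/19417427
APPEND 9: p_6 = 9·233562694 + 6141901 = 2108206147, q_6 = 9·19417427 + 510612 = 175267455 → 2108206147/175267455
APPEND 5: p_7 = 5·2108206147 + 233562694 = 10774593429, q_7 = 5·175267455 + 19417427 = 895754702 → 10774593429/895754702
APPEND 9: p_8 = 9·10774593429 + 2108206147 = 99079547008, q_8 = 9·895754702 + 175267455 = 8237059773 → 99079547008/8237059773
APPEND 1: p_9 = 1·99079547008 + 10774593429 = 109854140437, q_9 = 1·8237059773 + 895754702 = 9132814475 → 109854140437/9132814475
APPEND 33: p_10 = 33·109854140437 + 99079547008 = 3724266181429, q_10 = 33·9132814475 + 8237059773 = 309619937448 → 3724266181429/309619937448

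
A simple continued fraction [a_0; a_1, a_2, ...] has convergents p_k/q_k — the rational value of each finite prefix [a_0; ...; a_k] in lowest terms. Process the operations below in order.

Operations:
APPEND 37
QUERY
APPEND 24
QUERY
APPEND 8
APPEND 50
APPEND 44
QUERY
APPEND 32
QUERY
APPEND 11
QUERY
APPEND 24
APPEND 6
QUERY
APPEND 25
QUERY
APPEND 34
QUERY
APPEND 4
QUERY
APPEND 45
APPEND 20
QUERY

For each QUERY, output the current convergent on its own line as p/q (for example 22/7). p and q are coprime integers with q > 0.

APPEND 37: p_0 = 37·1 + 0 = 37, q_0 = 37·0 + 1 = 1 → 37/1
APPEND 24: p_1 = 24·37 + 1 = 889, q_1 = 24·1 + 0 = 24 → 889/24
APPEND 8: p_2 = 8·889 + 37 = 7149, q_2 = 8·24 + 1 = 193 → 7149/193
APPEND 50: p_3 = 50·7149 + 889 = 358339, q_3 = 50·193 + 24 = 9674 → 358339/9674
APPEND 44: p_4 = 44·358339 + 7149 = 15774065, q_4 = 44·9674 + 193 = 425849 → 15774065/425849
APPEND 32: p_5 = 32·15774065 + 358339 = 505128419, q_5 = 32·425849 + 9674 = 13636842 → 505128419/13636842
APPEND 11: p_6 = 11·505128419 + 15774065 = 5572186674, q_6 = 11·13636842 + 425849 = 150431111 → 5572186674/150431111
APPEND 24: p_7 = 24·5572186674 + 505128419 = 134237608595, q_7 = 24·150431111 + 13636842 = 3623983506 → 134237608595/3623983506
APPEND 6: p_8 = 6·134237608595 + 5572186674 = 810997838244, q_8 = 6·3623983506 + 150431111 = 21894332147 → 810997838244/21894332147
APPEND 25: p_9 = 25·810997838244 + 134237608595 = 20409183564695, q_9 = 25·21894332147 + 3623983506 = 550982287181 → 20409183564695/550982287181
APPEND 34: p_10 = 34·20409183564695 + 810997838244 = 694723239037874, q_10 = 34·550982287181 + 21894332147 = 18755292096301 → 694723239037874/18755292096301
APPEND 4: p_11 = 4·694723239037874 + 20409183564695 = 2799302139716191, q_11 = 4·18755292096301 + 550982287181 = 75572150672385 → 2799302139716191/75572150672385
APPEND 45: p_12 = 45·2799302139716191 + 694723239037874 = 126663319526266469, q_12 = 45·75572150672385 + 18755292096301 = 3419502072353626 → 126663319526266469/3419502072353626
APPEND 20: p_13 = 20·126663319526266469 + 2799302139716191 = 2536065692665045571, q_13 = 20·3419502072353626 + 75572150672385 = 68465613597744905 → 2536065692665045571/68465613597744905

37/1
889/24
15774065/425849
505128419/13636842
5572186674/150431111
810997838244/21894332147
20409183564695/550982287181
694723239037874/18755292096301
2799302139716191/75572150672385
2536065692665045571/68465613597744905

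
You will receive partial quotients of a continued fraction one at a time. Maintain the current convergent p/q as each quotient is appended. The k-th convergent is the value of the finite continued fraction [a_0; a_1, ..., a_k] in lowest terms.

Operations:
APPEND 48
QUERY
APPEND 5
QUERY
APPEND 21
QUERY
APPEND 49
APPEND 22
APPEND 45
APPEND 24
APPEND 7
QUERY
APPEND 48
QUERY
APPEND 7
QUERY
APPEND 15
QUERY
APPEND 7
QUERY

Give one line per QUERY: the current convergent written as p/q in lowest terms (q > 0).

APPEND 48: p_0 = 48·1 + 0 = 48, q_0 = 48·0 + 1 = 1 → 48/1
APPEND 5: p_1 = 5·48 + 1 = 241, q_1 = 5·1 + 0 = 5 → 241/5
APPEND 21: p_2 = 21·241 + 48 = 5109, q_2 = 21·5 + 1 = 106 → 5109/106
APPEND 49: p_3 = 49·5109 + 241 = 250582, q_3 = 49·106 + 5 = 5199 → 250582/5199
APPEND 22: p_4 = 22·250582 + 5109 = 5517913, q_4 = 22·5199 + 106 = 114484 → 5517913/114484
APPEND 45: p_5 = 45·5517913 + 250582 = 248556667, q_5 = 45·114484 + 5199 = 5156979 → 248556667/5156979
APPEND 24: p_6 = 24·248556667 + 5517913 = 5970877921, q_6 = 24·5156979 + 114484 = 123881980 → 5970877921/123881980
APPEND 7: p_7 = 7·5970877921 + 248556667 = 42044702114, q_7 = 7·123881980 + 5156979 = 872330839 → 42044702114/872330839
APPEND 48: p_8 = 48·42044702114 + 5970877921 = 2024116579393, q_8 = 48·872330839 + 123881980 = 41995762252 → 2024116579393/41995762252
APPEND 7: p_9 = 7·2024116579393 + 42044702114 = 14210860757865, q_9 = 7·41995762252 + 872330839 = 294842666603 → 14210860757865/294842666603
APPEND 15: p_10 = 15·14210860757865 + 2024116579393 = 215187027947368, q_10 = 15·294842666603 + 41995762252 = 4464635761297 → 215187027947368/4464635761297
APPEND 7: p_11 = 7·215187027947368 + 14210860757865 = 1520520056389441, q_11 = 7·4464635761297 + 294842666603 = 31547292995682 → 1520520056389441/31547292995682

48/1
241/5
5109/106
42044702114/872330839
2024116579393/41995762252
14210860757865/294842666603
215187027947368/4464635761297
1520520056389441/31547292995682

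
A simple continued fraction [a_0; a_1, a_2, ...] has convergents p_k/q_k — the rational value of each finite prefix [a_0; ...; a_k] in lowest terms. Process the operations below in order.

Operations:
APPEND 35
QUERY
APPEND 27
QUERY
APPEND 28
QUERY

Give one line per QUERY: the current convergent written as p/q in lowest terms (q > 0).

35/1
946/27
26523/757

APPEND 35: p_0 = 35·1 + 0 = 35, q_0 = 35·0 + 1 = 1 → 35/1
APPEND 27: p_1 = 27·35 + 1 = 946, q_1 = 27·1 + 0 = 27 → 946/27
APPEND 28: p_2 = 28·946 + 35 = 26523, q_2 = 28·27 + 1 = 757 → 26523/757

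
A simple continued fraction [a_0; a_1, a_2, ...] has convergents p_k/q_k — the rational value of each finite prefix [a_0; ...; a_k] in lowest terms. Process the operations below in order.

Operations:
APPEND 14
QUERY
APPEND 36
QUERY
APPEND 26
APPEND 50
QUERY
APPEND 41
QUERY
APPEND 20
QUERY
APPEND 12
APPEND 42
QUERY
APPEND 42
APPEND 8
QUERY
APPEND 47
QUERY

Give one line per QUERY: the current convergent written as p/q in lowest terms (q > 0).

APPEND 14: p_0 = 14·1 + 0 = 14, q_0 = 14·0 + 1 = 1 → 14/1
APPEND 36: p_1 = 36·14 + 1 = 505, q_1 = 36·1 + 0 = 36 → 505/36
APPEND 26: p_2 = 26·505 + 14 = 13144, q_2 = 26·36 + 1 = 937 → 13144/937
APPEND 50: p_3 = 50·13144 + 505 = 657705, q_3 = 50·937 + 36 = 46886 → 657705/46886
APPEND 41: p_4 = 41·657705 + 13144 = 26979049, q_4 = 41·46886 + 937 = 1923263 → 26979049/1923263
APPEND 20: p_5 = 20·26979049 + 657705 = 540238685, q_5 = 20·1923263 + 46886 = 38512146 → 540238685/38512146
APPEND 12: p_6 = 12·540238685 + 26979049 = 6509843269, q_6 = 12·38512146 + 1923263 = 464069015 → 6509843269/464069015
APPEND 42: p_7 = 42·6509843269 + 540238685 = 273953655983, q_7 = 42·464069015 + 38512146 = 19529410776 → 273953655983/19529410776
APPEND 42: p_8 = 42·273953655983 + 6509843269 = 11512563394555, q_8 = 42·19529410776 + 464069015 = 820699321607 → 11512563394555/820699321607
APPEND 8: p_9 = 8·11512563394555 + 273953655983 = 92374460812423, q_9 = 8·820699321607 + 19529410776 = 6585123983632 → 92374460812423/6585123983632
APPEND 47: p_10 = 47·92374460812423 + 11512563394555 = 4353112221578436, q_10 = 47·6585123983632 + 820699321607 = 310321526552311 → 4353112221578436/310321526552311

14/1
505/36
657705/46886
26979049/1923263
540238685/38512146
273953655983/19529410776
92374460812423/6585123983632
4353112221578436/310321526552311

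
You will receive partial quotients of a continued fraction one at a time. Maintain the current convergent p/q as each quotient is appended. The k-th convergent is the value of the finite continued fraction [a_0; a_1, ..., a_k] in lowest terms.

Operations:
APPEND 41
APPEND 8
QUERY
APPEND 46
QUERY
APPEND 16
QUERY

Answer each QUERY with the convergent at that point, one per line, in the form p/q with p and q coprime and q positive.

329/8
15175/369
243129/5912

APPEND 41: p_0 = 41·1 + 0 = 41, q_0 = 41·0 + 1 = 1 → 41/1
APPEND 8: p_1 = 8·41 + 1 = 329, q_1 = 8·1 + 0 = 8 → 329/8
APPEND 46: p_2 = 46·329 + 41 = 15175, q_2 = 46·8 + 1 = 369 → 15175/369
APPEND 16: p_3 = 16·15175 + 329 = 243129, q_3 = 16·369 + 8 = 5912 → 243129/5912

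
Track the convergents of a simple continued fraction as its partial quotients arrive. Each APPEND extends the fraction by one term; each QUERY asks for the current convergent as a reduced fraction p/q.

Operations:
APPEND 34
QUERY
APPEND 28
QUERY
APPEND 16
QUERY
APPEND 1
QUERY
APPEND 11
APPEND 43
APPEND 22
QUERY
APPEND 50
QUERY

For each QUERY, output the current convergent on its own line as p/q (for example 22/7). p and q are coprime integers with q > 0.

34/1
953/28
15282/449
16235/477
183949219/5404606
9205813466/270475705

APPEND 34: p_0 = 34·1 + 0 = 34, q_0 = 34·0 + 1 = 1 → 34/1
APPEND 28: p_1 = 28·34 + 1 = 953, q_1 = 28·1 + 0 = 28 → 953/28
APPEND 16: p_2 = 16·953 + 34 = 15282, q_2 = 16·28 + 1 = 449 → 15282/449
APPEND 1: p_3 = 1·15282 + 953 = 16235, q_3 = 1·449 + 28 = 477 → 16235/477
APPEND 11: p_4 = 11·16235 + 15282 = 193867, q_4 = 11·477 + 449 = 5696 → 193867/5696
APPEND 43: p_5 = 43·193867 + 16235 = 8352516, q_5 = 43·5696 + 477 = 245405 → 8352516/245405
APPEND 22: p_6 = 22·8352516 + 193867 = 183949219, q_6 = 22·245405 + 5696 = 5404606 → 183949219/5404606
APPEND 50: p_7 = 50·183949219 + 8352516 = 9205813466, q_7 = 50·5404606 + 245405 = 270475705 → 9205813466/270475705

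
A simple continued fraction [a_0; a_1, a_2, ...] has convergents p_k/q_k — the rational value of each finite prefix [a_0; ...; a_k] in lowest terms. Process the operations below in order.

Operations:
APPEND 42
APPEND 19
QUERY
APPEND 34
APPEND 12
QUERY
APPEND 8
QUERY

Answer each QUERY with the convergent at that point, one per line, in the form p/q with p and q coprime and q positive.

799/19
327295/7783
2645568/62911

APPEND 42: p_0 = 42·1 + 0 = 42, q_0 = 42·0 + 1 = 1 → 42/1
APPEND 19: p_1 = 19·42 + 1 = 799, q_1 = 19·1 + 0 = 19 → 799/19
APPEND 34: p_2 = 34·799 + 42 = 27208, q_2 = 34·19 + 1 = 647 → 27208/647
APPEND 12: p_3 = 12·27208 + 799 = 327295, q_3 = 12·647 + 19 = 7783 → 327295/7783
APPEND 8: p_4 = 8·327295 + 27208 = 2645568, q_4 = 8·7783 + 647 = 62911 → 2645568/62911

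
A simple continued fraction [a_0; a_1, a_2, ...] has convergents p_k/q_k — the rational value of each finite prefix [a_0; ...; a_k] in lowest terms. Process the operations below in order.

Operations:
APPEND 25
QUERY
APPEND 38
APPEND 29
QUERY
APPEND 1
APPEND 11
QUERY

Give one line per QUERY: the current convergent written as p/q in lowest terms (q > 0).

25/1
27604/1103
341709/13654

APPEND 25: p_0 = 25·1 + 0 = 25, q_0 = 25·0 + 1 = 1 → 25/1
APPEND 38: p_1 = 38·25 + 1 = 951, q_1 = 38·1 + 0 = 38 → 951/38
APPEND 29: p_2 = 29·951 + 25 = 27604, q_2 = 29·38 + 1 = 1103 → 27604/1103
APPEND 1: p_3 = 1·27604 + 951 = 28555, q_3 = 1·1103 + 38 = 1141 → 28555/1141
APPEND 11: p_4 = 11·28555 + 27604 = 341709, q_4 = 11·1141 + 1103 = 13654 → 341709/13654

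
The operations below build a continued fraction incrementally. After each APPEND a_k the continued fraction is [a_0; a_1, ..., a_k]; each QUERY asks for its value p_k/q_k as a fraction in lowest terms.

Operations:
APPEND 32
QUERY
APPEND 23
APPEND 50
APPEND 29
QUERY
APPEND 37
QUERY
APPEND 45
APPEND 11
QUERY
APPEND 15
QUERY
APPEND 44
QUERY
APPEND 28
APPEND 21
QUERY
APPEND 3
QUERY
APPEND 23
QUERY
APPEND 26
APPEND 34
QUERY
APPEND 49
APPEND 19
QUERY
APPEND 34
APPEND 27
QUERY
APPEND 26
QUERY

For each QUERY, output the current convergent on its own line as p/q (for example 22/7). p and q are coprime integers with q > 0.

APPEND 32: p_0 = 32·1 + 0 = 32, q_0 = 32·0 + 1 = 1 → 32/1
APPEND 23: p_1 = 23·32 + 1 = 737, q_1 = 23·1 + 0 = 23 → 737/23
APPEND 50: p_2 = 50·737 + 32 = 36882, q_2 = 50·23 + 1 = 1151 → 36882/1151
APPEND 29: p_3 = 29·36882 + 737 = 1070315, q_3 = 29·1151 + 23 = 33402 → 1070315/33402
APPEND 37: p_4 = 37·1070315 + 36882 = 39638537, q_4 = 37·33402 + 1151 = 1237025 → 39638537/1237025
APPEND 45: p_5 = 45·39638537 + 1070315 = 1784804480, q_5 = 45·1237025 + 33402 = 55699527 → 1784804480/55699527
APPEND 11: p_6 = 11·1784804480 + 39638537 = 19672487817, q_6 = 11·55699527 + 1237025 = 613931822 → 19672487817/613931822
APPEND 15: p_7 = 15·19672487817 + 1784804480 = 296872121735, q_7 = 15·613931822 + 55699527 = 9264676857 → 296872121735/9264676857
APPEND 44: p_8 = 44·296872121735 + 19672487817 = 13082045844157, q_8 = 44·9264676857 + 613931822 = 408259713530 → 13082045844157/408259713530
APPEND 28: p_9 = 28·13082045844157 + 296872121735 = 366594155758131, q_9 = 28·408259713530 + 9264676857 = 11440536655697 → 366594155758131/11440536655697
APPEND 21: p_10 = 21·366594155758131 + 13082045844157 = 7711559316764908, q_10 = 21·11440536655697 + 408259713530 = 240659529483167 → 7711559316764908/240659529483167
APPEND 3: p_11 = 3·7711559316764908 + 366594155758131 = 23501272106052855, q_11 = 3·240659529483167 + 11440536655697 = 733419125105198 → 23501272106052855/733419125105198
APPEND 23: p_12 = 23·23501272106052855 + 7711559316764908 = 548240817755980573, q_12 = 23·733419125105198 + 240659529483167 = 17109299406902721 → 548240817755980573/17109299406902721
APPEND 26: p_13 = 26·548240817755980573 + 23501272106052855 = 14277762533761547753, q_13 = 26·17109299406902721 + 733419125105198 = 445575203704575944 → 14277762533761547753/445575203704575944
APPEND 34: p_14 = 34·14277762533761547753 + 548240817755980573 = 485992166965648604175, q_14 = 34·445575203704575944 + 17109299406902721 = 15166666225362484817 → 485992166965648604175/15166666225362484817
APPEND 49: p_15 = 49·485992166965648604175 + 14277762533761547753 = 23827893943850543152328, q_15 = 49·15166666225362484817 + 445575203704575944 = 743612220246466331977 → 23827893943850543152328/743612220246466331977
APPEND 19: p_16 = 19·23827893943850543152328 + 485992166965648604175 = 453215977100125968498407, q_16 = 19·743612220246466331977 + 15166666225362484817 = 14143798850908222792380 → 453215977100125968498407/14143798850908222792380
APPEND 34: p_17 = 34·453215977100125968498407 + 23827893943850543152328 = 15433171115348133472098166, q_17 = 34·14143798850908222792380 + 743612220246466331977 = 481632773151126041272897 → 15433171115348133472098166/481632773151126041272897
APPEND 27: p_18 = 27·15433171115348133472098166 + 453215977100125968498407 = 417148836091499729715148889, q_18 = 27·481632773151126041272897 + 14143798850908222792380 = 13018228673931311337160599 → 417148836091499729715148889/13018228673931311337160599
APPEND 26: p_19 = 26·417148836091499729715148889 + 15433171115348133472098166 = 10861302909494341106065969280, q_19 = 26·13018228673931311337160599 + 481632773151126041272897 = 338955578295365220807448471 → 10861302909494341106065969280/338955578295365220807448471

32/1
1070315/33402
39638537/1237025
19672487817/613931822
296872121735/9264676857
13082045844157/408259713530
7711559316764908/240659529483167
23501272106052855/733419125105198
548240817755980573/17109299406902721
485992166965648604175/15166666225362484817
453215977100125968498407/14143798850908222792380
417148836091499729715148889/13018228673931311337160599
10861302909494341106065969280/338955578295365220807448471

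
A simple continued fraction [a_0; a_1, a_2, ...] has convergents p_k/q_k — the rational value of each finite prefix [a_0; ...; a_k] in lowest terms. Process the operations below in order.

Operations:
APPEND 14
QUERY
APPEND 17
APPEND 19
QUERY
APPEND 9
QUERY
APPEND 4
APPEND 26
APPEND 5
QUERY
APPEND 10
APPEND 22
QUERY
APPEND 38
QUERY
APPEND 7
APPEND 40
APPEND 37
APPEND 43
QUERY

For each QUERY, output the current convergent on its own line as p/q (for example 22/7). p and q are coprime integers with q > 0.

14/1
4555/324
41234/2933
22409491/1594001
5050353511/359234779
192141976328/13667178001
86334755805939637/6141044751503870

APPEND 14: p_0 = 14·1 + 0 = 14, q_0 = 14·0 + 1 = 1 → 14/1
APPEND 17: p_1 = 17·14 + 1 = 239, q_1 = 17·1 + 0 = 17 → 239/17
APPEND 19: p_2 = 19·239 + 14 = 4555, q_2 = 19·17 + 1 = 324 → 4555/324
APPEND 9: p_3 = 9·4555 + 239 = 41234, q_3 = 9·324 + 17 = 2933 → 41234/2933
APPEND 4: p_4 = 4·41234 + 4555 = 169491, q_4 = 4·2933 + 324 = 12056 → 169491/12056
APPEND 26: p_5 = 26·169491 + 41234 = 4448000, q_5 = 26·12056 + 2933 = 316389 → 4448000/316389
APPEND 5: p_6 = 5·4448000 + 169491 = 22409491, q_6 = 5·316389 + 12056 = 1594001 → 22409491/1594001
APPEND 10: p_7 = 10·22409491 + 4448000 = 228542910, q_7 = 10·1594001 + 316389 = 16256399 → 228542910/16256399
APPEND 22: p_8 = 22·228542910 + 22409491 = 5050353511, q_8 = 22·16256399 + 1594001 = 359234779 → 5050353511/359234779
APPEND 38: p_9 = 38·5050353511 + 228542910 = 192141976328, q_9 = 38·359234779 + 16256399 = 13667178001 → 192141976328/13667178001
APPEND 7: p_10 = 7·192141976328 + 5050353511 = 1350044187807, q_10 = 7·13667178001 + 359234779 = 96029480786 → 1350044187807/96029480786
APPEND 40: p_11 = 40·1350044187807 + 192141976328 = 54193909488608, q_11 = 40·96029480786 + 13667178001 = 3854846409441 → 54193909488608/3854846409441
APPEND 37: p_12 = 37·54193909488608 + 1350044187807 = 2006524695266303, q_12 = 37·3854846409441 + 96029480786 = 142725346630103 → 2006524695266303/142725346630103
APPEND 43: p_13 = 43·2006524695266303 + 54193909488608 = 86334755805939637, q_13 = 43·142725346630103 + 3854846409441 = 6141044751503870 → 86334755805939637/6141044751503870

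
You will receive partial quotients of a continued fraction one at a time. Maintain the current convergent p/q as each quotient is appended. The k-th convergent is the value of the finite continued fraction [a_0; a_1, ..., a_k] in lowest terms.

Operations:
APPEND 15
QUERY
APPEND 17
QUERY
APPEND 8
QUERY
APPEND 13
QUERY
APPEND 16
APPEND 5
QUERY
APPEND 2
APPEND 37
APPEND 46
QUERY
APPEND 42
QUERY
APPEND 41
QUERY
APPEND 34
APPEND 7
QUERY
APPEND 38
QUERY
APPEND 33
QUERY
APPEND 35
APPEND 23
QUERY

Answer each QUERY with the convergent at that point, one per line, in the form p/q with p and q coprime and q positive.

15/1
256/17
2063/137
27075/1798
2203390/146323
8347355169/554332211
350770276079/23293996572
14389928674408/955608191663
3441648345116065/228553415783461
131272245459616421/8717543772284632
4335425748512457958/287907497901176317
3497372414946612291831/232253946815110658038

APPEND 15: p_0 = 15·1 + 0 = 15, q_0 = 15·0 + 1 = 1 → 15/1
APPEND 17: p_1 = 17·15 + 1 = 256, q_1 = 17·1 + 0 = 17 → 256/17
APPEND 8: p_2 = 8·256 + 15 = 2063, q_2 = 8·17 + 1 = 137 → 2063/137
APPEND 13: p_3 = 13·2063 + 256 = 27075, q_3 = 13·137 + 17 = 1798 → 27075/1798
APPEND 16: p_4 = 16·27075 + 2063 = 435263, q_4 = 16·1798 + 137 = 28905 → 435263/28905
APPEND 5: p_5 = 5·435263 + 27075 = 2203390, q_5 = 5·28905 + 1798 = 146323 → 2203390/146323
APPEND 2: p_6 = 2·2203390 + 435263 = 4842043, q_6 = 2·146323 + 28905 = 321551 → 4842043/321551
APPEND 37: p_7 = 37·4842043 + 2203390 = 181358981, q_7 = 37·321551 + 146323 = 12043710 → 181358981/12043710
APPEND 46: p_8 = 46·181358981 + 4842043 = 8347355169, q_8 = 46·12043710 + 321551 = 554332211 → 8347355169/554332211
APPEND 42: p_9 = 42·8347355169 + 181358981 = 350770276079, q_9 = 42·554332211 + 12043710 = 23293996572 → 350770276079/23293996572
APPEND 41: p_10 = 41·350770276079 + 8347355169 = 14389928674408, q_10 = 41·23293996572 + 554332211 = 955608191663 → 14389928674408/955608191663
APPEND 34: p_11 = 34·14389928674408 + 350770276079 = 489608345205951, q_11 = 34·955608191663 + 23293996572 = 32513972513114 → 489608345205951/32513972513114
APPEND 7: p_12 = 7·489608345205951 + 14389928674408 = 3441648345116065, q_12 = 7·32513972513114 + 955608191663 = 228553415783461 → 3441648345116065/228553415783461
APPEND 38: p_13 = 38·3441648345116065 + 489608345205951 = 131272245459616421, q_13 = 38·228553415783461 + 32513972513114 = 8717543772284632 → 131272245459616421/8717543772284632
APPEND 33: p_14 = 33·131272245459616421 + 3441648345116065 = 4335425748512457958, q_14 = 33·8717543772284632 + 228553415783461 = 287907497901176317 → 4335425748512457958/287907497901176317
APPEND 35: p_15 = 35·4335425748512457958 + 131272245459616421 = 151871173443395644951, q_15 = 35·287907497901176317 + 8717543772284632 = 10085479970313455727 → 151871173443395644951/10085479970313455727
APPEND 23: p_16 = 23·151871173443395644951 + 4335425748512457958 = 3497372414946612291831, q_16 = 23·10085479970313455727 + 287907497901176317 = 232253946815110658038 → 3497372414946612291831/232253946815110658038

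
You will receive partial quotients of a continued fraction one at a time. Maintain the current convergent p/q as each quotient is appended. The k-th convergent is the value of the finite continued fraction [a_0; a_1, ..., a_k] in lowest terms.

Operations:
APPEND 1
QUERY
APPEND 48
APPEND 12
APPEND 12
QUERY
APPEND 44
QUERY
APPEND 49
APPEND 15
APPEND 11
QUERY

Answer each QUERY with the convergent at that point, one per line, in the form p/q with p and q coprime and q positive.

1/1
7117/6972
313737/307345
2556569287/2504482377

APPEND 1: p_0 = 1·1 + 0 = 1, q_0 = 1·0 + 1 = 1 → 1/1
APPEND 48: p_1 = 48·1 + 1 = 49, q_1 = 48·1 + 0 = 48 → 49/48
APPEND 12: p_2 = 12·49 + 1 = 589, q_2 = 12·48 + 1 = 577 → 589/577
APPEND 12: p_3 = 12·589 + 49 = 7117, q_3 = 12·577 + 48 = 6972 → 7117/6972
APPEND 44: p_4 = 44·7117 + 589 = 313737, q_4 = 44·6972 + 577 = 307345 → 313737/307345
APPEND 49: p_5 = 49·313737 + 7117 = 15380230, q_5 = 49·307345 + 6972 = 15066877 → 15380230/15066877
APPEND 15: p_6 = 15·15380230 + 313737 = 231017187, q_6 = 15·15066877 + 307345 = 226310500 → 231017187/226310500
APPEND 11: p_7 = 11·231017187 + 15380230 = 2556569287, q_7 = 11·226310500 + 15066877 = 2504482377 → 2556569287/2504482377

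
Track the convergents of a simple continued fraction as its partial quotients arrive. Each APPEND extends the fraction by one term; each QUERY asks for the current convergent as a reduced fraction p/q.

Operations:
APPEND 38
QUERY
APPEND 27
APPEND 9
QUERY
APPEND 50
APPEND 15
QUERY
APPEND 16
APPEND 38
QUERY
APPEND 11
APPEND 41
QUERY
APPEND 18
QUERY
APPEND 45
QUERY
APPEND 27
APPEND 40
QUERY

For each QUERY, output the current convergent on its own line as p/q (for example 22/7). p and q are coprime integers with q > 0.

38/1
9281/244
6985436/183649
4271803450/112306867
1935456673573/50883678935
34885322194317/917144546978
1571774955417838/41322388292945
1700484139694455558/44706187526552665

APPEND 38: p_0 = 38·1 + 0 = 38, q_0 = 38·0 + 1 = 1 → 38/1
APPEND 27: p_1 = 27·38 + 1 = 1027, q_1 = 27·1 + 0 = 27 → 1027/27
APPEND 9: p_2 = 9·1027 + 38 = 9281, q_2 = 9·27 + 1 = 244 → 9281/244
APPEND 50: p_3 = 50·9281 + 1027 = 465077, q_3 = 50·244 + 27 = 12227 → 465077/12227
APPEND 15: p_4 = 15·465077 + 9281 = 6985436, q_4 = 15·12227 + 244 = 183649 → 6985436/183649
APPEND 16: p_5 = 16·6985436 + 465077 = 112232053, q_5 = 16·183649 + 12227 = 2950611 → 112232053/2950611
APPEND 38: p_6 = 38·112232053 + 6985436 = 4271803450, q_6 = 38·2950611 + 183649 = 112306867 → 4271803450/112306867
APPEND 11: p_7 = 11·4271803450 + 112232053 = 47102070003, q_7 = 11·112306867 + 2950611 = 1238326148 → 47102070003/1238326148
APPEND 41: p_8 = 41·47102070003 + 4271803450 = 1935456673573, q_8 = 41·1238326148 + 112306867 = 50883678935 → 1935456673573/50883678935
APPEND 18: p_9 = 18·1935456673573 + 47102070003 = 34885322194317, q_9 = 18·50883678935 + 1238326148 = 917144546978 → 34885322194317/917144546978
APPEND 45: p_10 = 45·34885322194317 + 1935456673573 = 1571774955417838, q_10 = 45·917144546978 + 50883678935 = 41322388292945 → 1571774955417838/41322388292945
APPEND 27: p_11 = 27·1571774955417838 + 34885322194317 = 42472809118475943, q_11 = 27·41322388292945 + 917144546978 = 1116621628456493 → 42472809118475943/1116621628456493
APPEND 40: p_12 = 40·42472809118475943 + 1571774955417838 = 1700484139694455558, q_12 = 40·1116621628456493 + 41322388292945 = 44706187526552665 → 1700484139694455558/44706187526552665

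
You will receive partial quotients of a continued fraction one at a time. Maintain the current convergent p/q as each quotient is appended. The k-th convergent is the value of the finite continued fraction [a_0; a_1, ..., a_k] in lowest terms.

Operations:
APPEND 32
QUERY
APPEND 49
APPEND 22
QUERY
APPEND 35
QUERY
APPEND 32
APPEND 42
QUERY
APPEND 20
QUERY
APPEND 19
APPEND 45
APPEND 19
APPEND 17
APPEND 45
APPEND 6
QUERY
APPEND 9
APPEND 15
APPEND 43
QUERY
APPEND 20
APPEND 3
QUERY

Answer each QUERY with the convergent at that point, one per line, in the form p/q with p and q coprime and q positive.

32/1
34550/1079
1210819/37814
1630002655/50905148
32638833858/1019314087
2465644102706665955/77002315044456189
14705766875932972801029/459262588914535000537
898076186407684238534664/28047010257390503776399

APPEND 32: p_0 = 32·1 + 0 = 32, q_0 = 32·0 + 1 = 1 → 32/1
APPEND 49: p_1 = 49·32 + 1 = 1569, q_1 = 49·1 + 0 = 49 → 1569/49
APPEND 22: p_2 = 22·1569 + 32 = 34550, q_2 = 22·49 + 1 = 1079 → 34550/1079
APPEND 35: p_3 = 35·34550 + 1569 = 1210819, q_3 = 35·1079 + 49 = 37814 → 1210819/37814
APPEND 32: p_4 = 32·1210819 + 34550 = 38780758, q_4 = 32·37814 + 1079 = 1211127 → 38780758/1211127
APPEND 42: p_5 = 42·38780758 + 1210819 = 1630002655, q_5 = 42·1211127 + 37814 = 50905148 → 1630002655/50905148
APPEND 20: p_6 = 20·1630002655 + 38780758 = 32638833858, q_6 = 20·50905148 + 1211127 = 1019314087 → 32638833858/1019314087
APPEND 19: p_7 = 19·32638833858 + 1630002655 = 621767845957, q_7 = 19·1019314087 + 50905148 = 19417872801 → 621767845957/19417872801
APPEND 45: p_8 = 45·621767845957 + 32638833858 = 28012191901923, q_8 = 45·19417872801 + 1019314087 = 874823590132 → 28012191901923/874823590132
APPEND 19: p_9 = 19·28012191901923 + 621767845957 = 532853413982494, q_9 = 19·874823590132 + 19417872801 = 16641066085309 → 532853413982494/16641066085309
APPEND 17: p_10 = 17·532853413982494 + 28012191901923 = 9086520229604321, q_10 = 17·16641066085309 + 874823590132 = 283772947040385 → 9086520229604321/283772947040385
APPEND 45: p_11 = 45·9086520229604321 + 532853413982494 = 409426263746176939, q_11 = 45·283772947040385 + 16641066085309 = 12786423682902634 → 409426263746176939/12786423682902634
APPEND 6: p_12 = 6·409426263746176939 + 9086520229604321 = 2465644102706665955, q_12 = 6·12786423682902634 + 283772947040385 = 77002315044456189 → 2465644102706665955/77002315044456189
APPEND 9: p_13 = 9·2465644102706665955 + 409426263746176939 = 22600223188106170534, q_13 = 9·77002315044456189 + 12786423682902634 = 705807259083008335 → 22600223188106170534/705807259083008335
APPEND 15: p_14 = 15·22600223188106170534 + 2465644102706665955 = 341468991924299223965, q_14 = 15·705807259083008335 + 77002315044456189 = 10664111201289581214 → 341468991924299223965/10664111201289581214
APPEND 43: p_15 = 43·341468991924299223965 + 22600223188106170534 = 14705766875932972801029, q_15 = 43·10664111201289581214 + 705807259083008335 = 459262588914535000537 → 14705766875932972801029/459262588914535000537
APPEND 20: p_16 = 20·14705766875932972801029 + 341468991924299223965 = 294456806510583755244545, q_16 = 20·459262588914535000537 + 10664111201289581214 = 9195915889491989591954 → 294456806510583755244545/9195915889491989591954
APPEND 3: p_17 = 3·294456806510583755244545 + 14705766875932972801029 = 898076186407684238534664, q_17 = 3·9195915889491989591954 + 459262588914535000537 = 28047010257390503776399 → 898076186407684238534664/28047010257390503776399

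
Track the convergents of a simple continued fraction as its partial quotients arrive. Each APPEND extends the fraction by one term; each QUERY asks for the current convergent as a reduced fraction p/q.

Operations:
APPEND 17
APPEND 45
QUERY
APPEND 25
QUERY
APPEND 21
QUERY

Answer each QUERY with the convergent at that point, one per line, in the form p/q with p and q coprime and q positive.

APPEND 17: p_0 = 17·1 + 0 = 17, q_0 = 17·0 + 1 = 1 → 17/1
APPEND 45: p_1 = 45·17 + 1 = 766, q_1 = 45·1 + 0 = 45 → 766/45
APPEND 25: p_2 = 25·766 + 17 = 19167, q_2 = 25·45 + 1 = 1126 → 19167/1126
APPEND 21: p_3 = 21·19167 + 766 = 403273, q_3 = 21·1126 + 45 = 23691 → 403273/23691

766/45
19167/1126
403273/23691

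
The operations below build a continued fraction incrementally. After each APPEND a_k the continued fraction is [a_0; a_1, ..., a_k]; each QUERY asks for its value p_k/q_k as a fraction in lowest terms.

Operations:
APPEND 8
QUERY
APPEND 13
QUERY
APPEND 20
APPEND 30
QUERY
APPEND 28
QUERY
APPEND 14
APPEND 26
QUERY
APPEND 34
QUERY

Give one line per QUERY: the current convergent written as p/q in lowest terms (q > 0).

8/1
105/13
63345/7843
1775768/219865
649802290/80454643
22118201957/2738543815

APPEND 8: p_0 = 8·1 + 0 = 8, q_0 = 8·0 + 1 = 1 → 8/1
APPEND 13: p_1 = 13·8 + 1 = 105, q_1 = 13·1 + 0 = 13 → 105/13
APPEND 20: p_2 = 20·105 + 8 = 2108, q_2 = 20·13 + 1 = 261 → 2108/261
APPEND 30: p_3 = 30·2108 + 105 = 63345, q_3 = 30·261 + 13 = 7843 → 63345/7843
APPEND 28: p_4 = 28·63345 + 2108 = 1775768, q_4 = 28·7843 + 261 = 219865 → 1775768/219865
APPEND 14: p_5 = 14·1775768 + 63345 = 24924097, q_5 = 14·219865 + 7843 = 3085953 → 24924097/3085953
APPEND 26: p_6 = 26·24924097 + 1775768 = 649802290, q_6 = 26·3085953 + 219865 = 80454643 → 649802290/80454643
APPEND 34: p_7 = 34·649802290 + 24924097 = 22118201957, q_7 = 34·80454643 + 3085953 = 2738543815 → 22118201957/2738543815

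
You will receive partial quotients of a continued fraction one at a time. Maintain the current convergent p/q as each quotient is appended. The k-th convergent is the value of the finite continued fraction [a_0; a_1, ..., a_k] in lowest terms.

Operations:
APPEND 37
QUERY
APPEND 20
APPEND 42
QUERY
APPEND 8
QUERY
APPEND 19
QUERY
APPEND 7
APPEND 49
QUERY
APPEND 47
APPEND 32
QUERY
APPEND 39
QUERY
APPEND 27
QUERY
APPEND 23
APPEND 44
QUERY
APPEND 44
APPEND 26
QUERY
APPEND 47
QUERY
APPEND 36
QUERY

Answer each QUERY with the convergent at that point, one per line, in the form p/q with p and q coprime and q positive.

37/1
31159/841
250013/6748
4781406/129053
1657054301/44724884
2494945758365/67340074228
97380799848237/2628365874559
2631776541660764/71033218687321
2670274391895676360/72072298628736769
3059040512993258623234/82565328132191356997
143892456812167823097647/3883743239745053879637
5183187485751034890138526/139897321958954131023929

APPEND 37: p_0 = 37·1 + 0 = 37, q_0 = 37·0 + 1 = 1 → 37/1
APPEND 20: p_1 = 20·37 + 1 = 741, q_1 = 20·1 + 0 = 20 → 741/20
APPEND 42: p_2 = 42·741 + 37 = 31159, q_2 = 42·20 + 1 = 841 → 31159/841
APPEND 8: p_3 = 8·31159 + 741 = 250013, q_3 = 8·841 + 20 = 6748 → 250013/6748
APPEND 19: p_4 = 19·250013 + 31159 = 4781406, q_4 = 19·6748 + 841 = 129053 → 4781406/129053
APPEND 7: p_5 = 7·4781406 + 250013 = 33719855, q_5 = 7·129053 + 6748 = 910119 → 33719855/910119
APPEND 49: p_6 = 49·33719855 + 4781406 = 1657054301, q_6 = 49·910119 + 129053 = 44724884 → 1657054301/44724884
APPEND 47: p_7 = 47·1657054301 + 33719855 = 77915272002, q_7 = 47·44724884 + 910119 = 2102979667 → 77915272002/2102979667
APPEND 32: p_8 = 32·77915272002 + 1657054301 = 2494945758365, q_8 = 32·2102979667 + 44724884 = 67340074228 → 2494945758365/67340074228
APPEND 39: p_9 = 39·2494945758365 + 77915272002 = 97380799848237, q_9 = 39·67340074228 + 2102979667 = 2628365874559 → 97380799848237/2628365874559
APPEND 27: p_10 = 27·97380799848237 + 2494945758365 = 2631776541660764, q_10 = 27·2628365874559 + 67340074228 = 71033218687321 → 2631776541660764/71033218687321
APPEND 23: p_11 = 23·2631776541660764 + 97380799848237 = 60628241258045809, q_11 = 23·71033218687321 + 2628365874559 = 1636392395682942 → 60628241258045809/1636392395682942
APPEND 44: p_12 = 44·60628241258045809 + 2631776541660764 = 2670274391895676360, q_12 = 44·1636392395682942 + 71033218687321 = 72072298628736769 → 2670274391895676360/72072298628736769
APPEND 44: p_13 = 44·2670274391895676360 + 60628241258045809 = 117552701484667805649, q_13 = 44·72072298628736769 + 1636392395682942 = 3172817532060100778 → 117552701484667805649/3172817532060100778
APPEND 26: p_14 = 26·117552701484667805649 + 2670274391895676360 = 3059040512993258623234, q_14 = 26·3172817532060100778 + 72072298628736769 = 82565328132191356997 → 3059040512993258623234/82565328132191356997
APPEND 47: p_15 = 47·3059040512993258623234 + 117552701484667805649 = 143892456812167823097647, q_15 = 47·82565328132191356997 + 3172817532060100778 = 3883743239745053879637 → 143892456812167823097647/3883743239745053879637
APPEND 36: p_16 = 36·143892456812167823097647 + 3059040512993258623234 = 5183187485751034890138526, q_16 = 36·3883743239745053879637 + 82565328132191356997 = 139897321958954131023929 → 5183187485751034890138526/139897321958954131023929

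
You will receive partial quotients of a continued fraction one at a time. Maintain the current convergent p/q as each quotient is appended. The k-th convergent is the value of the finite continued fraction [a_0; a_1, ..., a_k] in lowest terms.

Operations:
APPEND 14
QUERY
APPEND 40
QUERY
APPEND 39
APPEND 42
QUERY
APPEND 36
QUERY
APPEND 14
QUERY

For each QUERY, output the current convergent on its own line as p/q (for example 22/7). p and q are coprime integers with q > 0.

14/1
561/40
920067/65602
33144305/2363233
464940337/33150864

APPEND 14: p_0 = 14·1 + 0 = 14, q_0 = 14·0 + 1 = 1 → 14/1
APPEND 40: p_1 = 40·14 + 1 = 561, q_1 = 40·1 + 0 = 40 → 561/40
APPEND 39: p_2 = 39·561 + 14 = 21893, q_2 = 39·40 + 1 = 1561 → 21893/1561
APPEND 42: p_3 = 42·21893 + 561 = 920067, q_3 = 42·1561 + 40 = 65602 → 920067/65602
APPEND 36: p_4 = 36·920067 + 21893 = 33144305, q_4 = 36·65602 + 1561 = 2363233 → 33144305/2363233
APPEND 14: p_5 = 14·33144305 + 920067 = 464940337, q_5 = 14·2363233 + 65602 = 33150864 → 464940337/33150864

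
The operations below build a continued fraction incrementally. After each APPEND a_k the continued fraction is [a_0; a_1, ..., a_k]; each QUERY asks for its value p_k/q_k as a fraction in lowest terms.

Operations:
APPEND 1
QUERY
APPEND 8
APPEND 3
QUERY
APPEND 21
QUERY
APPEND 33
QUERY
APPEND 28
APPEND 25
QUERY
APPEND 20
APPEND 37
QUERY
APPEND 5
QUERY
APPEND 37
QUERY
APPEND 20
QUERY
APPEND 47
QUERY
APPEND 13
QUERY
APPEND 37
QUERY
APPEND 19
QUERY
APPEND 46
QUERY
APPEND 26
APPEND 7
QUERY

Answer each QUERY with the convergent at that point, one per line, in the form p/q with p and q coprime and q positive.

APPEND 1: p_0 = 1·1 + 0 = 1, q_0 = 1·0 + 1 = 1 → 1/1
APPEND 8: p_1 = 8·1 + 1 = 9, q_1 = 8·1 + 0 = 8 → 9/8
APPEND 3: p_2 = 3·9 + 1 = 28, q_2 = 3·8 + 1 = 25 → 28/25
APPEND 21: p_3 = 21·28 + 9 = 597, q_3 = 21·25 + 8 = 533 → 597/533
APPEND 33: p_4 = 33·597 + 28 = 19729, q_4 = 33·533 + 25 = 17614 → 19729/17614
APPEND 28: p_5 = 28·19729 + 597 = 553009, q_5 = 28·17614 + 533 = 493725 → 553009/493725
APPEND 25: p_6 = 25·553009 + 19729 = 13844954, q_6 = 25·493725 + 17614 = 12360739 → 13844954/12360739
APPEND 20: p_7 = 20·13844954 + 553009 = 277452089, q_7 = 20·12360739 + 493725 = 247708505 → 277452089/247708505
APPEND 37: p_8 = 37·277452089 + 13844954 = 10279572247, q_8 = 37·247708505 + 12360739 = 9177575424 → 10279572247/9177575424
APPEND 5: p_9 = 5·10279572247 + 277452089 = 51675313324, q_9 = 5·9177575424 + 247708505 = 46135585625 → 51675313324/46135585625
APPEND 37: p_10 = 37·51675313324 + 10279572247 = 1922266165235, q_10 = 37·46135585625 + 9177575424 = 1716194243549 → 1922266165235/1716194243549
APPEND 20: p_11 = 20·1922266165235 + 51675313324 = 38496998618024, q_11 = 20·1716194243549 + 46135585625 = 34370020456605 → 38496998618024/34370020456605
APPEND 47: p_12 = 47·38496998618024 + 1922266165235 = 1811281201212363, q_12 = 47·34370020456605 + 1716194243549 = 1617107155703984 → 1811281201212363/1617107155703984
APPEND 13: p_13 = 13·1811281201212363 + 38496998618024 = 23585152614378743, q_13 = 13·1617107155703984 + 34370020456605 = 21056763044608397 → 23585152614378743/21056763044608397
APPEND 37: p_14 = 37·23585152614378743 + 1811281201212363 = 874461927933225854, q_14 = 37·21056763044608397 + 1617107155703984 = 780717339806214673 → 874461927933225854/780717339806214673
APPEND 19: p_15 = 19·874461927933225854 + 23585152614378743 = 16638361783345669969, q_15 = 19·780717339806214673 + 21056763044608397 = 14854686219362687184 → 16638361783345669969/14854686219362687184
APPEND 46: p_16 = 46·16638361783345669969 + 874461927933225854 = 766239103961834044428, q_16 = 46·14854686219362687184 + 780717339806214673 = 684096283430489825137 → 766239103961834044428/684096283430489825137
APPEND 26: p_17 = 26·766239103961834044428 + 16638361783345669969 = 19938855064791030825097, q_17 = 26·684096283430489825137 + 14854686219362687184 = 17801358055412098140746 → 19938855064791030825097/17801358055412098140746
APPEND 7: p_18 = 7·19938855064791030825097 + 766239103961834044428 = 140338224557499049820107, q_18 = 7·17801358055412098140746 + 684096283430489825137 = 125293602671315176810359 → 140338224557499049820107/125293602671315176810359

1/1
28/25
597/533
19729/17614
13844954/12360739
10279572247/9177575424
51675313324/46135585625
1922266165235/1716194243549
38496998618024/34370020456605
1811281201212363/1617107155703984
23585152614378743/21056763044608397
874461927933225854/780717339806214673
16638361783345669969/14854686219362687184
766239103961834044428/684096283430489825137
140338224557499049820107/125293602671315176810359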